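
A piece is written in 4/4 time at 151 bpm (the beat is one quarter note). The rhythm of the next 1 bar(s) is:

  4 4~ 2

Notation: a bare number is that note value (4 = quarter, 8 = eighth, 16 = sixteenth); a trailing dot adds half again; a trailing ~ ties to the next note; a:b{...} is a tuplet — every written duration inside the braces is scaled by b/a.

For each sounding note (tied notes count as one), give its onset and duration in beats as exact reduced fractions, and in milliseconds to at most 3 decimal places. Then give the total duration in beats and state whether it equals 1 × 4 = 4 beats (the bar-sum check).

1) 0.0ms=0b +397.351ms=1b
2) 397.351ms=1b +1192.053ms=3b
Σ=4b of 4 (151bpm 4/4) — PASS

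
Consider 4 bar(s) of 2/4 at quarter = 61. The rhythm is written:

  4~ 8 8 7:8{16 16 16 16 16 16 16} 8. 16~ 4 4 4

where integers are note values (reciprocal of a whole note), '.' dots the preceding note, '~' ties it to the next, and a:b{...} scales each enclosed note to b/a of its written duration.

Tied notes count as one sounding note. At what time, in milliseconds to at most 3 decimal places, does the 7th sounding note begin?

1. 0.0ms @ 0 + 1475.41ms (3/2)
2. 1475.41ms @ 3/2 + 491.803ms (1/2)
3. 1967.213ms @ 2 + 281.03ms (2/7)
4. 2248.244ms @ 16/7 + 281.03ms (2/7)
5. 2529.274ms @ 18/7 + 281.03ms (2/7)
6. 2810.304ms @ 20/7 + 281.03ms (2/7)
7. 3091.335ms @ 22/7 + 281.03ms (2/7)
8. 3372.365ms @ 24/7 + 281.03ms (2/7)
9. 3653.396ms @ 26/7 + 281.03ms (2/7)
10. 3934.426ms @ 4 + 737.705ms (3/4)
11. 4672.131ms @ 19/4 + 1229.508ms (5/4)
12. 5901.639ms @ 6 + 983.607ms (1)
13. 6885.246ms @ 7 + 983.607ms (1)

note 7 onset = 22/7b = 3091.335ms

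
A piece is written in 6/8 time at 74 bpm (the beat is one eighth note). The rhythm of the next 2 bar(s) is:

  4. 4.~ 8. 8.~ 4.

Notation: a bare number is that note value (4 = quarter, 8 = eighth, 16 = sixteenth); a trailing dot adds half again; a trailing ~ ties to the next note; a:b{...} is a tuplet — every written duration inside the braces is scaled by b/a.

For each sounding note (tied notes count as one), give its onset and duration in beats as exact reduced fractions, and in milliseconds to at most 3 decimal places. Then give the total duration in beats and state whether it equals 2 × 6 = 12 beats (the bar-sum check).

1) 0.0ms=0b +2432.432ms=3b
2) 2432.432ms=3b +3648.649ms=9/2b
3) 6081.081ms=15/2b +3648.649ms=9/2b
Σ=12b of 12 (74bpm 6/8) — PASS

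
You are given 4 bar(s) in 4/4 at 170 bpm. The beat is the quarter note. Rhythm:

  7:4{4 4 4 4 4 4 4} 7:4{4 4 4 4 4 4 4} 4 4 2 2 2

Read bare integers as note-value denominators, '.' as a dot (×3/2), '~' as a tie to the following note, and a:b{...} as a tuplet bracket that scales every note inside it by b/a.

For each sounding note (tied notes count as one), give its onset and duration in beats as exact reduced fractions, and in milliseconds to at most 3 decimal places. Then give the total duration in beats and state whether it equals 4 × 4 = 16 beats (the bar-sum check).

1) 0.0ms=0b +201.681ms=4/7b
2) 201.681ms=4/7b +201.681ms=4/7b
3) 403.361ms=8/7b +201.681ms=4/7b
4) 605.042ms=12/7b +201.681ms=4/7b
5) 806.723ms=16/7b +201.681ms=4/7b
6) 1008.403ms=20/7b +201.681ms=4/7b
7) 1210.084ms=24/7b +201.681ms=4/7b
8) 1411.765ms=4b +201.681ms=4/7b
9) 1613.445ms=32/7b +201.681ms=4/7b
10) 1815.126ms=36/7b +201.681ms=4/7b
11) 2016.807ms=40/7b +201.681ms=4/7b
12) 2218.487ms=44/7b +201.681ms=4/7b
13) 2420.168ms=48/7b +201.681ms=4/7b
14) 2621.849ms=52/7b +201.681ms=4/7b
15) 2823.529ms=8b +352.941ms=1b
16) 3176.471ms=9b +352.941ms=1b
17) 3529.412ms=10b +705.882ms=2b
18) 4235.294ms=12b +705.882ms=2b
19) 4941.176ms=14b +705.882ms=2b
Σ=16b of 16 (170bpm 4/4) — PASS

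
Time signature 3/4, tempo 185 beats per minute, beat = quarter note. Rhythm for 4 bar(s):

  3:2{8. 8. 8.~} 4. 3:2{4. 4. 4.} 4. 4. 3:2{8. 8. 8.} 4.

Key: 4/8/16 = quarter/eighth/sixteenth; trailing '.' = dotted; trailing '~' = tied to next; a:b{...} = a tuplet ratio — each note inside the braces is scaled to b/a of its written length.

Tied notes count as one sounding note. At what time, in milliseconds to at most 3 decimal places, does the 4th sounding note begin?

note 4 onset = 3b = 972.973ms

1. 0.0ms @ 0 + 162.162ms (1/2)
2. 162.162ms @ 1/2 + 162.162ms (1/2)
3. 324.324ms @ 1 + 648.649ms (2)
4. 972.973ms @ 3 + 324.324ms (1)
5. 1297.297ms @ 4 + 324.324ms (1)
6. 1621.622ms @ 5 + 324.324ms (1)
7. 1945.946ms @ 6 + 486.486ms (3/2)
8. 2432.432ms @ 15/2 + 486.486ms (3/2)
9. 2918.919ms @ 9 + 162.162ms (1/2)
10. 3081.081ms @ 19/2 + 162.162ms (1/2)
11. 3243.243ms @ 10 + 162.162ms (1/2)
12. 3405.405ms @ 21/2 + 486.486ms (3/2)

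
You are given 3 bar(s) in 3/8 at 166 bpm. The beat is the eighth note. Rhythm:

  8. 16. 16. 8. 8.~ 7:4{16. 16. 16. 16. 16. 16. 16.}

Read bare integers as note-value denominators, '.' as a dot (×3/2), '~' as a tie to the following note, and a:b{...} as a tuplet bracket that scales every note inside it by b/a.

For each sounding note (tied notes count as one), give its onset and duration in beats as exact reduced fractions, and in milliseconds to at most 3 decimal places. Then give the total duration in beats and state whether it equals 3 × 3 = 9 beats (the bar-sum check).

1) 0.0ms=0b +542.169ms=3/2b
2) 542.169ms=3/2b +271.084ms=3/4b
3) 813.253ms=9/4b +271.084ms=3/4b
4) 1084.337ms=3b +542.169ms=3/2b
5) 1626.506ms=9/2b +697.074ms=27/14b
6) 2323.58ms=45/7b +154.905ms=3/7b
7) 2478.485ms=48/7b +154.905ms=3/7b
8) 2633.391ms=51/7b +154.905ms=3/7b
9) 2788.296ms=54/7b +154.905ms=3/7b
10) 2943.201ms=57/7b +154.905ms=3/7b
11) 3098.107ms=60/7b +154.905ms=3/7b
Σ=9b of 9 (166bpm 3/8) — PASS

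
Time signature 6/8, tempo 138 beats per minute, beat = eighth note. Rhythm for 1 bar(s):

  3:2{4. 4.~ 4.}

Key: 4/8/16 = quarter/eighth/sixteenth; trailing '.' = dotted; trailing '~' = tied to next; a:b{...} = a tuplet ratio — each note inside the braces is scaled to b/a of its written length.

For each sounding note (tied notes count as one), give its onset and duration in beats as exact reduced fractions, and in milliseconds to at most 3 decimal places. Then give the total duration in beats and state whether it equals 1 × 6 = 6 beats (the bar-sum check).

1) 0.0ms=0b +869.565ms=2b
2) 869.565ms=2b +1739.13ms=4b
Σ=6b of 6 (138bpm 6/8) — PASS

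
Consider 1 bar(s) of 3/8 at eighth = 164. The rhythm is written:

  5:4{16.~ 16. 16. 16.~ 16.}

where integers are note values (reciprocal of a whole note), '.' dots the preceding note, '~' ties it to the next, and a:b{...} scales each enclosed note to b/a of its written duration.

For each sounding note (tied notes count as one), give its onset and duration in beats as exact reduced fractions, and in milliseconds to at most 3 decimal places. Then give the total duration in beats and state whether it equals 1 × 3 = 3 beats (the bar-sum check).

1) 0.0ms=0b +439.024ms=6/5b
2) 439.024ms=6/5b +219.512ms=3/5b
3) 658.537ms=9/5b +439.024ms=6/5b
Σ=3b of 3 (164bpm 3/8) — PASS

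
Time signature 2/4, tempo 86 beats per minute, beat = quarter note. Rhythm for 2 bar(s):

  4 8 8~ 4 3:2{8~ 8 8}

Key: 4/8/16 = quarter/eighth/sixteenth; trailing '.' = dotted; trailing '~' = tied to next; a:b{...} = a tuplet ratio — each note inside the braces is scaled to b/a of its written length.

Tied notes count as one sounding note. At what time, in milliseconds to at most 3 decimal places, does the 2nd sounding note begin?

note 2 onset = 1b = 697.674ms

1. 0.0ms @ 0 + 697.674ms (1)
2. 697.674ms @ 1 + 348.837ms (1/2)
3. 1046.512ms @ 3/2 + 1046.512ms (3/2)
4. 2093.023ms @ 3 + 465.116ms (2/3)
5. 2558.14ms @ 11/3 + 232.558ms (1/3)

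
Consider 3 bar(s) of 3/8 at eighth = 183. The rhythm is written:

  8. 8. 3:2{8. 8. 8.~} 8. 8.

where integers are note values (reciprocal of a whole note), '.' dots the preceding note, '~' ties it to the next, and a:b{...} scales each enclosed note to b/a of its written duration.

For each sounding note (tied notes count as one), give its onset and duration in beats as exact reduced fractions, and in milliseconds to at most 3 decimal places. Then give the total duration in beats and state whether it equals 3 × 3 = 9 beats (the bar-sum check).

1) 0.0ms=0b +491.803ms=3/2b
2) 491.803ms=3/2b +491.803ms=3/2b
3) 983.607ms=3b +327.869ms=1b
4) 1311.475ms=4b +327.869ms=1b
5) 1639.344ms=5b +819.672ms=5/2b
6) 2459.016ms=15/2b +491.803ms=3/2b
Σ=9b of 9 (183bpm 3/8) — PASS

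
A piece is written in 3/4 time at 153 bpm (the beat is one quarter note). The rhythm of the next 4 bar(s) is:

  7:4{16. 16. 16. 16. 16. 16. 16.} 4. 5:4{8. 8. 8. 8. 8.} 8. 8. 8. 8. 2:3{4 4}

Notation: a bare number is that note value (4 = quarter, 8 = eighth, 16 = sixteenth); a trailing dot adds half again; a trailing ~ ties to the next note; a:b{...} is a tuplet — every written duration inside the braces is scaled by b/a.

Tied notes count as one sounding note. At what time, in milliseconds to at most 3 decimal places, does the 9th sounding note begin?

note 9 onset = 3b = 1176.471ms

1. 0.0ms @ 0 + 84.034ms (3/14)
2. 84.034ms @ 3/14 + 84.034ms (3/14)
3. 168.067ms @ 3/7 + 84.034ms (3/14)
4. 252.101ms @ 9/14 + 84.034ms (3/14)
5. 336.134ms @ 6/7 + 84.034ms (3/14)
6. 420.168ms @ 15/14 + 84.034ms (3/14)
7. 504.202ms @ 9/7 + 84.034ms (3/14)
8. 588.235ms @ 3/2 + 588.235ms (3/2)
9. 1176.471ms @ 3 + 235.294ms (3/5)
10. 1411.765ms @ 18/5 + 235.294ms (3/5)
11. 1647.059ms @ 21/5 + 235.294ms (3/5)
12. 1882.353ms @ 24/5 + 235.294ms (3/5)
13. 2117.647ms @ 27/5 + 235.294ms (3/5)
14. 2352.941ms @ 6 + 294.118ms (3/4)
15. 2647.059ms @ 27/4 + 294.118ms (3/4)
16. 2941.176ms @ 15/2 + 294.118ms (3/4)
17. 3235.294ms @ 33/4 + 294.118ms (3/4)
18. 3529.412ms @ 9 + 588.235ms (3/2)
19. 4117.647ms @ 21/2 + 588.235ms (3/2)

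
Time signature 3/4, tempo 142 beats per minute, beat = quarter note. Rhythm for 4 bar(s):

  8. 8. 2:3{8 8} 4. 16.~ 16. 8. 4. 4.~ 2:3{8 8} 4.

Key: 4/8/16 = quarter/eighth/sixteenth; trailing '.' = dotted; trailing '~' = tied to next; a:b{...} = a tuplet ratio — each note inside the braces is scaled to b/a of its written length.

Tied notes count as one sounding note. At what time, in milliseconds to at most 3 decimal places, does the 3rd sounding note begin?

1. 0.0ms @ 0 + 316.901ms (3/4)
2. 316.901ms @ 3/4 + 316.901ms (3/4)
3. 633.803ms @ 3/2 + 316.901ms (3/4)
4. 950.704ms @ 9/4 + 316.901ms (3/4)
5. 1267.606ms @ 3 + 633.803ms (3/2)
6. 1901.408ms @ 9/2 + 316.901ms (3/4)
7. 2218.31ms @ 21/4 + 316.901ms (3/4)
8. 2535.211ms @ 6 + 633.803ms (3/2)
9. 3169.014ms @ 15/2 + 950.704ms (9/4)
10. 4119.718ms @ 39/4 + 316.901ms (3/4)
11. 4436.62ms @ 21/2 + 633.803ms (3/2)

note 3 onset = 3/2b = 633.803ms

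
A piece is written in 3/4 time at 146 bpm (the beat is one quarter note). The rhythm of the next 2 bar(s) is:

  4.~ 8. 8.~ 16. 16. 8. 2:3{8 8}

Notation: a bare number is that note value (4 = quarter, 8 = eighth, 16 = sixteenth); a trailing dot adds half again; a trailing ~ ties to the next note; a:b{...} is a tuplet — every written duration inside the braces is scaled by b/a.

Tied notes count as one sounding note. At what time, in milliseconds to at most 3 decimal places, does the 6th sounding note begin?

1. 0.0ms @ 0 + 924.658ms (9/4)
2. 924.658ms @ 9/4 + 462.329ms (9/8)
3. 1386.986ms @ 27/8 + 154.11ms (3/8)
4. 1541.096ms @ 15/4 + 308.219ms (3/4)
5. 1849.315ms @ 9/2 + 308.219ms (3/4)
6. 2157.534ms @ 21/4 + 308.219ms (3/4)

note 6 onset = 21/4b = 2157.534ms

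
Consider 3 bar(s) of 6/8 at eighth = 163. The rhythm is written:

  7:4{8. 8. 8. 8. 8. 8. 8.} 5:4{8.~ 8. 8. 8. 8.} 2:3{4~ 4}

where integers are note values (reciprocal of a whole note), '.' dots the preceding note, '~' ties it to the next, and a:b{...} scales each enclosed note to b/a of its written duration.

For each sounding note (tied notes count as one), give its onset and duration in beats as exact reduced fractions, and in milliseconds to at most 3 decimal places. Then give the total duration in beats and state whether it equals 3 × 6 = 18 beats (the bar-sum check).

1) 0.0ms=0b +315.513ms=6/7b
2) 315.513ms=6/7b +315.513ms=6/7b
3) 631.025ms=12/7b +315.513ms=6/7b
4) 946.538ms=18/7b +315.513ms=6/7b
5) 1262.051ms=24/7b +315.513ms=6/7b
6) 1577.564ms=30/7b +315.513ms=6/7b
7) 1893.076ms=36/7b +315.513ms=6/7b
8) 2208.589ms=6b +883.436ms=12/5b
9) 3092.025ms=42/5b +441.718ms=6/5b
10) 3533.742ms=48/5b +441.718ms=6/5b
11) 3975.46ms=54/5b +441.718ms=6/5b
12) 4417.178ms=12b +2208.589ms=6b
Σ=18b of 18 (163bpm 6/8) — PASS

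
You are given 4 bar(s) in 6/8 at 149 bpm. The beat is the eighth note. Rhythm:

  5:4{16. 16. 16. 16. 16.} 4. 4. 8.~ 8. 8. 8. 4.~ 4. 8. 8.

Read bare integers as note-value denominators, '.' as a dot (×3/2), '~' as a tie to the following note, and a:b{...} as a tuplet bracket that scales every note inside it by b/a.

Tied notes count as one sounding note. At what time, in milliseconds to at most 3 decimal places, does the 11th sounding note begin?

note 11 onset = 15b = 6040.268ms

1. 0.0ms @ 0 + 241.611ms (3/5)
2. 241.611ms @ 3/5 + 241.611ms (3/5)
3. 483.221ms @ 6/5 + 241.611ms (3/5)
4. 724.832ms @ 9/5 + 241.611ms (3/5)
5. 966.443ms @ 12/5 + 241.611ms (3/5)
6. 1208.054ms @ 3 + 1208.054ms (3)
7. 2416.107ms @ 6 + 1208.054ms (3)
8. 3624.161ms @ 9 + 1208.054ms (3)
9. 4832.215ms @ 12 + 604.027ms (3/2)
10. 5436.242ms @ 27/2 + 604.027ms (3/2)
11. 6040.268ms @ 15 + 2416.107ms (6)
12. 8456.376ms @ 21 + 604.027ms (3/2)
13. 9060.403ms @ 45/2 + 604.027ms (3/2)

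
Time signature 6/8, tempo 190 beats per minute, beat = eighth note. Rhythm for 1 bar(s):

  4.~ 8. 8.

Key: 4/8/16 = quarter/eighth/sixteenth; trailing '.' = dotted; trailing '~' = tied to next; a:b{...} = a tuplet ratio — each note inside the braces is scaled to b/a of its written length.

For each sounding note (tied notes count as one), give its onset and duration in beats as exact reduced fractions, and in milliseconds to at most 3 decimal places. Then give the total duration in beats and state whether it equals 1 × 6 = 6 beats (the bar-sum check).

1) 0.0ms=0b +1421.053ms=9/2b
2) 1421.053ms=9/2b +473.684ms=3/2b
Σ=6b of 6 (190bpm 6/8) — PASS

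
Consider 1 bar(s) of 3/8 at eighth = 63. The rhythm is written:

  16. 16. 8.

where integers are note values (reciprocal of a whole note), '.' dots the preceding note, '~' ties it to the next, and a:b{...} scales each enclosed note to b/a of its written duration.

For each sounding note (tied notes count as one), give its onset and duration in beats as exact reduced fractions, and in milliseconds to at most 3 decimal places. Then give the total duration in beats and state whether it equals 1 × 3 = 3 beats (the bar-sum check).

1) 0.0ms=0b +714.286ms=3/4b
2) 714.286ms=3/4b +714.286ms=3/4b
3) 1428.571ms=3/2b +1428.571ms=3/2b
Σ=3b of 3 (63bpm 3/8) — PASS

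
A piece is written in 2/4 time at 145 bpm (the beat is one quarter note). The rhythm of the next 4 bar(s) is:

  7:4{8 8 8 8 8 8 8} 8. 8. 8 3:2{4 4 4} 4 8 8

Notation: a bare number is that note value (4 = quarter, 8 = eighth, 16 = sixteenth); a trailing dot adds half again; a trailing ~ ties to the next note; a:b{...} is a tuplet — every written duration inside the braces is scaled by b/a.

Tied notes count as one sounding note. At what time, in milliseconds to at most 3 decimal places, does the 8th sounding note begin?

note 8 onset = 2b = 827.586ms

1. 0.0ms @ 0 + 118.227ms (2/7)
2. 118.227ms @ 2/7 + 118.227ms (2/7)
3. 236.453ms @ 4/7 + 118.227ms (2/7)
4. 354.68ms @ 6/7 + 118.227ms (2/7)
5. 472.906ms @ 8/7 + 118.227ms (2/7)
6. 591.133ms @ 10/7 + 118.227ms (2/7)
7. 709.36ms @ 12/7 + 118.227ms (2/7)
8. 827.586ms @ 2 + 310.345ms (3/4)
9. 1137.931ms @ 11/4 + 310.345ms (3/4)
10. 1448.276ms @ 7/2 + 206.897ms (1/2)
11. 1655.172ms @ 4 + 275.862ms (2/3)
12. 1931.034ms @ 14/3 + 275.862ms (2/3)
13. 2206.897ms @ 16/3 + 275.862ms (2/3)
14. 2482.759ms @ 6 + 413.793ms (1)
15. 2896.552ms @ 7 + 206.897ms (1/2)
16. 3103.448ms @ 15/2 + 206.897ms (1/2)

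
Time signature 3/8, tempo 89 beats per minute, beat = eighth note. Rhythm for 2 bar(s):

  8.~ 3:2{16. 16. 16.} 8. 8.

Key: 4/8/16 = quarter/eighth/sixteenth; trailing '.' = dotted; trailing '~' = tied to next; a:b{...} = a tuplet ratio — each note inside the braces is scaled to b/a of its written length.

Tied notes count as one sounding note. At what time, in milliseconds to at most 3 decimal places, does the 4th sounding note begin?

1. 0.0ms @ 0 + 1348.315ms (2)
2. 1348.315ms @ 2 + 337.079ms (1/2)
3. 1685.393ms @ 5/2 + 337.079ms (1/2)
4. 2022.472ms @ 3 + 1011.236ms (3/2)
5. 3033.708ms @ 9/2 + 1011.236ms (3/2)

note 4 onset = 3b = 2022.472ms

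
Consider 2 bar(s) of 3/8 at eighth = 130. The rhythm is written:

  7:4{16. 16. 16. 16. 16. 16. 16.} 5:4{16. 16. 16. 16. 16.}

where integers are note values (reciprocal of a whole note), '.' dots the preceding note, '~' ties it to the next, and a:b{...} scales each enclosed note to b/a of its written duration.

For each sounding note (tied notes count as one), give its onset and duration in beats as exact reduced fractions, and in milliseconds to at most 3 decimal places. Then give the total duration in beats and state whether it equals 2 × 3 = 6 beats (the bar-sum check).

1) 0.0ms=0b +197.802ms=3/7b
2) 197.802ms=3/7b +197.802ms=3/7b
3) 395.604ms=6/7b +197.802ms=3/7b
4) 593.407ms=9/7b +197.802ms=3/7b
5) 791.209ms=12/7b +197.802ms=3/7b
6) 989.011ms=15/7b +197.802ms=3/7b
7) 1186.813ms=18/7b +197.802ms=3/7b
8) 1384.615ms=3b +276.923ms=3/5b
9) 1661.538ms=18/5b +276.923ms=3/5b
10) 1938.462ms=21/5b +276.923ms=3/5b
11) 2215.385ms=24/5b +276.923ms=3/5b
12) 2492.308ms=27/5b +276.923ms=3/5b
Σ=6b of 6 (130bpm 3/8) — PASS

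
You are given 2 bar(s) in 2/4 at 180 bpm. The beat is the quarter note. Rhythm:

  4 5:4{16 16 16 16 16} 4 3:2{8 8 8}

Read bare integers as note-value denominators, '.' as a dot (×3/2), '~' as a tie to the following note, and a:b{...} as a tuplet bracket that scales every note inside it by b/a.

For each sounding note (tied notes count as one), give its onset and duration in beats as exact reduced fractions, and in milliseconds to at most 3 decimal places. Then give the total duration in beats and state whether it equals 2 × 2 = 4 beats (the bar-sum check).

1) 0.0ms=0b +333.333ms=1b
2) 333.333ms=1b +66.667ms=1/5b
3) 400.0ms=6/5b +66.667ms=1/5b
4) 466.667ms=7/5b +66.667ms=1/5b
5) 533.333ms=8/5b +66.667ms=1/5b
6) 600.0ms=9/5b +66.667ms=1/5b
7) 666.667ms=2b +333.333ms=1b
8) 1000.0ms=3b +111.111ms=1/3b
9) 1111.111ms=10/3b +111.111ms=1/3b
10) 1222.222ms=11/3b +111.111ms=1/3b
Σ=4b of 4 (180bpm 2/4) — PASS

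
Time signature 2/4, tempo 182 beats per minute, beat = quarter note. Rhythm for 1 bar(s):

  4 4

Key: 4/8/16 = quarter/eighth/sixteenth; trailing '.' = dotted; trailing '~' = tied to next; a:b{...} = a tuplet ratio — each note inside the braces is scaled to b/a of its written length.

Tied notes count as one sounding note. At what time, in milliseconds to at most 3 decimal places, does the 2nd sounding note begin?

1. 0.0ms @ 0 + 329.67ms (1)
2. 329.67ms @ 1 + 329.67ms (1)

note 2 onset = 1b = 329.67ms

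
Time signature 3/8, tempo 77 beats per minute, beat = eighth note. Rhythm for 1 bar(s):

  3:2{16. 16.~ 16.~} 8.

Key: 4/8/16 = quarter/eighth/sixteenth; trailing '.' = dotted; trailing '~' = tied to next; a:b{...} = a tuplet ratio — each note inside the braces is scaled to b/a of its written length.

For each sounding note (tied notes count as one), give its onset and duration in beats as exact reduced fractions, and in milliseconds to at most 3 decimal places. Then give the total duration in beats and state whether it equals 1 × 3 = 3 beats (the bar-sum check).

1) 0.0ms=0b +389.61ms=1/2b
2) 389.61ms=1/2b +1948.052ms=5/2b
Σ=3b of 3 (77bpm 3/8) — PASS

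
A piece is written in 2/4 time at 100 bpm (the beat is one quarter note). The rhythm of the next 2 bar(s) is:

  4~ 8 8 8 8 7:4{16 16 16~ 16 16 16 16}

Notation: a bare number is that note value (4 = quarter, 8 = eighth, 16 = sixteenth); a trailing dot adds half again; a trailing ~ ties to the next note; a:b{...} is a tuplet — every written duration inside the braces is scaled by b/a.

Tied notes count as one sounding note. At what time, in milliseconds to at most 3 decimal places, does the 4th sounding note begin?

note 4 onset = 5/2b = 1500.0ms

1. 0.0ms @ 0 + 900.0ms (3/2)
2. 900.0ms @ 3/2 + 300.0ms (1/2)
3. 1200.0ms @ 2 + 300.0ms (1/2)
4. 1500.0ms @ 5/2 + 300.0ms (1/2)
5. 1800.0ms @ 3 + 85.714ms (1/7)
6. 1885.714ms @ 22/7 + 85.714ms (1/7)
7. 1971.429ms @ 23/7 + 171.429ms (2/7)
8. 2142.857ms @ 25/7 + 85.714ms (1/7)
9. 2228.571ms @ 26/7 + 85.714ms (1/7)
10. 2314.286ms @ 27/7 + 85.714ms (1/7)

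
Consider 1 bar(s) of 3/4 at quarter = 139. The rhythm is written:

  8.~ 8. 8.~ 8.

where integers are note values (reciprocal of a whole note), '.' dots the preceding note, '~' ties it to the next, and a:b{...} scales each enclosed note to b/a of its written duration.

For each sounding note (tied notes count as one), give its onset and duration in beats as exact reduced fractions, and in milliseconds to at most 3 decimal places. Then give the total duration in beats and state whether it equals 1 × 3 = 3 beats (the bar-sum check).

1) 0.0ms=0b +647.482ms=3/2b
2) 647.482ms=3/2b +647.482ms=3/2b
Σ=3b of 3 (139bpm 3/4) — PASS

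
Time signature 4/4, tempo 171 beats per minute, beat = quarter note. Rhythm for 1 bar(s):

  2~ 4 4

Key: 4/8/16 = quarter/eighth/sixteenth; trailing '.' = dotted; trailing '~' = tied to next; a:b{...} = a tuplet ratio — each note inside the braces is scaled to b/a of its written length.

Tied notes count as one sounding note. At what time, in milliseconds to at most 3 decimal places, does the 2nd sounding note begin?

1. 0.0ms @ 0 + 1052.632ms (3)
2. 1052.632ms @ 3 + 350.877ms (1)

note 2 onset = 3b = 1052.632ms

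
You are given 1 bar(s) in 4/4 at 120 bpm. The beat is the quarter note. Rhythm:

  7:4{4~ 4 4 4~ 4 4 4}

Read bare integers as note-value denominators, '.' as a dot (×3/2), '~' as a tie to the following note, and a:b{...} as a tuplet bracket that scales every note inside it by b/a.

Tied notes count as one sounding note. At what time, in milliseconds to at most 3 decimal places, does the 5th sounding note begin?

note 5 onset = 24/7b = 1714.286ms

1. 0.0ms @ 0 + 571.429ms (8/7)
2. 571.429ms @ 8/7 + 285.714ms (4/7)
3. 857.143ms @ 12/7 + 571.429ms (8/7)
4. 1428.571ms @ 20/7 + 285.714ms (4/7)
5. 1714.286ms @ 24/7 + 285.714ms (4/7)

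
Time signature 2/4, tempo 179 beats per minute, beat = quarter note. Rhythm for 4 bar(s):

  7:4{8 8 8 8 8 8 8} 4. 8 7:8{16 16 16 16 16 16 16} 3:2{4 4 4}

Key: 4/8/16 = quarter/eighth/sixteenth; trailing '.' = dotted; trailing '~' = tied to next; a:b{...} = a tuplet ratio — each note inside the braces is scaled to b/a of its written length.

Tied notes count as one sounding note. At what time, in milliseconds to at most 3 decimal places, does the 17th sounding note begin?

1. 0.0ms @ 0 + 95.77ms (2/7)
2. 95.77ms @ 2/7 + 95.77ms (2/7)
3. 191.54ms @ 4/7 + 95.77ms (2/7)
4. 287.31ms @ 6/7 + 95.77ms (2/7)
5. 383.081ms @ 8/7 + 95.77ms (2/7)
6. 478.851ms @ 10/7 + 95.77ms (2/7)
7. 574.621ms @ 12/7 + 95.77ms (2/7)
8. 670.391ms @ 2 + 502.793ms (3/2)
9. 1173.184ms @ 7/2 + 167.598ms (1/2)
10. 1340.782ms @ 4 + 95.77ms (2/7)
11. 1436.552ms @ 30/7 + 95.77ms (2/7)
12. 1532.322ms @ 32/7 + 95.77ms (2/7)
13. 1628.093ms @ 34/7 + 95.77ms (2/7)
14. 1723.863ms @ 36/7 + 95.77ms (2/7)
15. 1819.633ms @ 38/7 + 95.77ms (2/7)
16. 1915.403ms @ 40/7 + 95.77ms (2/7)
17. 2011.173ms @ 6 + 223.464ms (2/3)
18. 2234.637ms @ 20/3 + 223.464ms (2/3)
19. 2458.101ms @ 22/3 + 223.464ms (2/3)

note 17 onset = 6b = 2011.173ms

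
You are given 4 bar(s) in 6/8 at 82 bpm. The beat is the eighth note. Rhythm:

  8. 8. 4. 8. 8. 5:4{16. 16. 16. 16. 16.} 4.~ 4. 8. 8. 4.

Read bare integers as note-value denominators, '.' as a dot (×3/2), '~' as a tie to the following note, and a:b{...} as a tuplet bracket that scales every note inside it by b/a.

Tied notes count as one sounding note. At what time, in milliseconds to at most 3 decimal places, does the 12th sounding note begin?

note 12 onset = 18b = 13170.732ms

1. 0.0ms @ 0 + 1097.561ms (3/2)
2. 1097.561ms @ 3/2 + 1097.561ms (3/2)
3. 2195.122ms @ 3 + 2195.122ms (3)
4. 4390.244ms @ 6 + 1097.561ms (3/2)
5. 5487.805ms @ 15/2 + 1097.561ms (3/2)
6. 6585.366ms @ 9 + 439.024ms (3/5)
7. 7024.39ms @ 48/5 + 439.024ms (3/5)
8. 7463.415ms @ 51/5 + 439.024ms (3/5)
9. 7902.439ms @ 54/5 + 439.024ms (3/5)
10. 8341.463ms @ 57/5 + 439.024ms (3/5)
11. 8780.488ms @ 12 + 4390.244ms (6)
12. 13170.732ms @ 18 + 1097.561ms (3/2)
13. 14268.293ms @ 39/2 + 1097.561ms (3/2)
14. 15365.854ms @ 21 + 2195.122ms (3)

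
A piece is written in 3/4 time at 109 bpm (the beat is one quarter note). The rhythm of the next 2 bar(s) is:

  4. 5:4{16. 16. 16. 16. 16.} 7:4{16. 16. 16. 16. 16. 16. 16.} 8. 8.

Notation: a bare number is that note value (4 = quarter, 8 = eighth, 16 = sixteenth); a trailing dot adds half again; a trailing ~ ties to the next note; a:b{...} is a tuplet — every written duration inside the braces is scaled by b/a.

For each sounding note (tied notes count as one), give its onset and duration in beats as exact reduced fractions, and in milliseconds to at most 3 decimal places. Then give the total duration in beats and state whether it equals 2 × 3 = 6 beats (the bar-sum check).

1) 0.0ms=0b +825.688ms=3/2b
2) 825.688ms=3/2b +165.138ms=3/10b
3) 990.826ms=9/5b +165.138ms=3/10b
4) 1155.963ms=21/10b +165.138ms=3/10b
5) 1321.101ms=12/5b +165.138ms=3/10b
6) 1486.239ms=27/10b +165.138ms=3/10b
7) 1651.376ms=3b +117.955ms=3/14b
8) 1769.332ms=45/14b +117.955ms=3/14b
9) 1887.287ms=24/7b +117.955ms=3/14b
10) 2005.242ms=51/14b +117.955ms=3/14b
11) 2123.198ms=27/7b +117.955ms=3/14b
12) 2241.153ms=57/14b +117.955ms=3/14b
13) 2359.109ms=30/7b +117.955ms=3/14b
14) 2477.064ms=9/2b +412.844ms=3/4b
15) 2889.908ms=21/4b +412.844ms=3/4b
Σ=6b of 6 (109bpm 3/4) — PASS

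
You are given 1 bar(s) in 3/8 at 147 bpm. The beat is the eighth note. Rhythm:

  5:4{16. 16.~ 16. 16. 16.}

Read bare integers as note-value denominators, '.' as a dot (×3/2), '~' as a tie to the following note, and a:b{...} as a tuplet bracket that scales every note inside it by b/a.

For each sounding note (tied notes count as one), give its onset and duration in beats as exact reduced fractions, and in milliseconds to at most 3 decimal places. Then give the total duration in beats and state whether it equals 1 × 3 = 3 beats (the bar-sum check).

1) 0.0ms=0b +244.898ms=3/5b
2) 244.898ms=3/5b +489.796ms=6/5b
3) 734.694ms=9/5b +244.898ms=3/5b
4) 979.592ms=12/5b +244.898ms=3/5b
Σ=3b of 3 (147bpm 3/8) — PASS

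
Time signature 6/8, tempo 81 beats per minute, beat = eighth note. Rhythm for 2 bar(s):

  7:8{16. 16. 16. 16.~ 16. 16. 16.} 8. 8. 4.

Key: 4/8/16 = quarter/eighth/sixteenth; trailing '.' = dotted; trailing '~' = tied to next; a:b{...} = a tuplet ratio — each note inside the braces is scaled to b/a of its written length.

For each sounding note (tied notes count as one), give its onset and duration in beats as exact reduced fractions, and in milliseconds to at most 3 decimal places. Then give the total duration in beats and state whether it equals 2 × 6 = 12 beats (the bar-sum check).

1) 0.0ms=0b +634.921ms=6/7b
2) 634.921ms=6/7b +634.921ms=6/7b
3) 1269.841ms=12/7b +634.921ms=6/7b
4) 1904.762ms=18/7b +1269.841ms=12/7b
5) 3174.603ms=30/7b +634.921ms=6/7b
6) 3809.524ms=36/7b +634.921ms=6/7b
7) 4444.444ms=6b +1111.111ms=3/2b
8) 5555.556ms=15/2b +1111.111ms=3/2b
9) 6666.667ms=9b +2222.222ms=3b
Σ=12b of 12 (81bpm 6/8) — PASS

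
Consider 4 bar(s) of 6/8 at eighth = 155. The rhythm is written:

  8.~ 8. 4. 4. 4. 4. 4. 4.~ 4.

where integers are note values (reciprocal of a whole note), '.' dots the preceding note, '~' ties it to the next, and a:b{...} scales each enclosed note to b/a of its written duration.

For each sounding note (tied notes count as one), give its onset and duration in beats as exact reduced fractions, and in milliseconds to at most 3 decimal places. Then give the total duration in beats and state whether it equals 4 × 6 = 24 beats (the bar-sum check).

1) 0.0ms=0b +1161.29ms=3b
2) 1161.29ms=3b +1161.29ms=3b
3) 2322.581ms=6b +1161.29ms=3b
4) 3483.871ms=9b +1161.29ms=3b
5) 4645.161ms=12b +1161.29ms=3b
6) 5806.452ms=15b +1161.29ms=3b
7) 6967.742ms=18b +2322.581ms=6b
Σ=24b of 24 (155bpm 6/8) — PASS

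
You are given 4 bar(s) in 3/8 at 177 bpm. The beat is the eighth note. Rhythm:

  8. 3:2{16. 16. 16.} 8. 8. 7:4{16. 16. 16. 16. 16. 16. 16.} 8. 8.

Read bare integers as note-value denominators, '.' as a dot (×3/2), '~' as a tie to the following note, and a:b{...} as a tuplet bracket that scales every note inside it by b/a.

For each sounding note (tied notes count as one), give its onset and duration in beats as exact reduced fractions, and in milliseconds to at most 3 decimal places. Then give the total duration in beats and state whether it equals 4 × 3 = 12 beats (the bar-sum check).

1) 0.0ms=0b +508.475ms=3/2b
2) 508.475ms=3/2b +169.492ms=1/2b
3) 677.966ms=2b +169.492ms=1/2b
4) 847.458ms=5/2b +169.492ms=1/2b
5) 1016.949ms=3b +508.475ms=3/2b
6) 1525.424ms=9/2b +508.475ms=3/2b
7) 2033.898ms=6b +145.278ms=3/7b
8) 2179.177ms=45/7b +145.278ms=3/7b
9) 2324.455ms=48/7b +145.278ms=3/7b
10) 2469.734ms=51/7b +145.278ms=3/7b
11) 2615.012ms=54/7b +145.278ms=3/7b
12) 2760.291ms=57/7b +145.278ms=3/7b
13) 2905.569ms=60/7b +145.278ms=3/7b
14) 3050.847ms=9b +508.475ms=3/2b
15) 3559.322ms=21/2b +508.475ms=3/2b
Σ=12b of 12 (177bpm 3/8) — PASS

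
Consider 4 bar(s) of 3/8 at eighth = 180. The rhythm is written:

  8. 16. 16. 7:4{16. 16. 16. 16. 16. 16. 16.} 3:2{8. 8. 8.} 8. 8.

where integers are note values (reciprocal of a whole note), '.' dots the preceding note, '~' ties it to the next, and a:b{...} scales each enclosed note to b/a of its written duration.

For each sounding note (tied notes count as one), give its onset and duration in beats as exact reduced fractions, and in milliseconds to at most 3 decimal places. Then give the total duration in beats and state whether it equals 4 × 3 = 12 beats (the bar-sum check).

1) 0.0ms=0b +500.0ms=3/2b
2) 500.0ms=3/2b +250.0ms=3/4b
3) 750.0ms=9/4b +250.0ms=3/4b
4) 1000.0ms=3b +142.857ms=3/7b
5) 1142.857ms=24/7b +142.857ms=3/7b
6) 1285.714ms=27/7b +142.857ms=3/7b
7) 1428.571ms=30/7b +142.857ms=3/7b
8) 1571.429ms=33/7b +142.857ms=3/7b
9) 1714.286ms=36/7b +142.857ms=3/7b
10) 1857.143ms=39/7b +142.857ms=3/7b
11) 2000.0ms=6b +333.333ms=1b
12) 2333.333ms=7b +333.333ms=1b
13) 2666.667ms=8b +333.333ms=1b
14) 3000.0ms=9b +500.0ms=3/2b
15) 3500.0ms=21/2b +500.0ms=3/2b
Σ=12b of 12 (180bpm 3/8) — PASS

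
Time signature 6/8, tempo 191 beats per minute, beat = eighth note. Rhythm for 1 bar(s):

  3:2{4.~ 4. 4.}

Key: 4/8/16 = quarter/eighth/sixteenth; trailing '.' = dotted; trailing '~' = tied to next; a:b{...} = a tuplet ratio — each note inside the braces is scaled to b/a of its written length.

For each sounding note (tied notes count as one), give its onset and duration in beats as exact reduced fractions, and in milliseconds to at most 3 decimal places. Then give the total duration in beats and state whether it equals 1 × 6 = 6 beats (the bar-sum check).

1) 0.0ms=0b +1256.545ms=4b
2) 1256.545ms=4b +628.272ms=2b
Σ=6b of 6 (191bpm 6/8) — PASS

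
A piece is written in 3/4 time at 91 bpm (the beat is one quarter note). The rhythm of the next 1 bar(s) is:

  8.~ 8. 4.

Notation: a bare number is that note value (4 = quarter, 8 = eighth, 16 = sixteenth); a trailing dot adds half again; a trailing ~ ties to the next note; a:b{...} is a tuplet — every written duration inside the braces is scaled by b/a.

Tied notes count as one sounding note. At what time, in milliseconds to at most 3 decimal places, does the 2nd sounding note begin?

1. 0.0ms @ 0 + 989.011ms (3/2)
2. 989.011ms @ 3/2 + 989.011ms (3/2)

note 2 onset = 3/2b = 989.011ms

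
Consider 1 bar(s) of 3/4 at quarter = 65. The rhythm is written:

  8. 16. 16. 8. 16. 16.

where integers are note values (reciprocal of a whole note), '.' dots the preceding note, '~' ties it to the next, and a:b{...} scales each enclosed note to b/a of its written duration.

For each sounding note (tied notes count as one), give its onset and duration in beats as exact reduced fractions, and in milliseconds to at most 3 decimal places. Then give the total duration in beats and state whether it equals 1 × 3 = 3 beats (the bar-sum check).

1) 0.0ms=0b +692.308ms=3/4b
2) 692.308ms=3/4b +346.154ms=3/8b
3) 1038.462ms=9/8b +346.154ms=3/8b
4) 1384.615ms=3/2b +692.308ms=3/4b
5) 2076.923ms=9/4b +346.154ms=3/8b
6) 2423.077ms=21/8b +346.154ms=3/8b
Σ=3b of 3 (65bpm 3/4) — PASS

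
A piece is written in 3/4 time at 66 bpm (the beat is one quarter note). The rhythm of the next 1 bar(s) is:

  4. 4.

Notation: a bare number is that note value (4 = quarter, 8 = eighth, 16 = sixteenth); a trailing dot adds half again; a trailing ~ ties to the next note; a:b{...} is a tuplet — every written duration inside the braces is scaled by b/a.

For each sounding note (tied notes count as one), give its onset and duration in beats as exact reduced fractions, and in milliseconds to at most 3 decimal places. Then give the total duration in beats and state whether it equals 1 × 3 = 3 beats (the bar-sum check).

1) 0.0ms=0b +1363.636ms=3/2b
2) 1363.636ms=3/2b +1363.636ms=3/2b
Σ=3b of 3 (66bpm 3/4) — PASS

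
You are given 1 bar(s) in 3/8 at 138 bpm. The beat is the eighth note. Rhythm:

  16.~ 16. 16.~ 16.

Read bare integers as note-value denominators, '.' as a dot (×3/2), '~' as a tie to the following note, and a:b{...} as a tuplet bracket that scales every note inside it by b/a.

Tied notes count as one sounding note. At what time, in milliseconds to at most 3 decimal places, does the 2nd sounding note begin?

note 2 onset = 3/2b = 652.174ms

1. 0.0ms @ 0 + 652.174ms (3/2)
2. 652.174ms @ 3/2 + 652.174ms (3/2)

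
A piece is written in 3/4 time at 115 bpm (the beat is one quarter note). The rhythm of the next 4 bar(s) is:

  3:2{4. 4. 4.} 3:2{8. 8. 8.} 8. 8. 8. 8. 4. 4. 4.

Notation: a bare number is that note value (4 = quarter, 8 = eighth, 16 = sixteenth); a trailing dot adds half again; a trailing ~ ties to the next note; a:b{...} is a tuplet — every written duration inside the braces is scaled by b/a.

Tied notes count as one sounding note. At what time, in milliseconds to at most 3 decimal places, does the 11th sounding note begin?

note 11 onset = 15/2b = 3913.043ms

1. 0.0ms @ 0 + 521.739ms (1)
2. 521.739ms @ 1 + 521.739ms (1)
3. 1043.478ms @ 2 + 521.739ms (1)
4. 1565.217ms @ 3 + 260.87ms (1/2)
5. 1826.087ms @ 7/2 + 260.87ms (1/2)
6. 2086.957ms @ 4 + 260.87ms (1/2)
7. 2347.826ms @ 9/2 + 391.304ms (3/4)
8. 2739.13ms @ 21/4 + 391.304ms (3/4)
9. 3130.435ms @ 6 + 391.304ms (3/4)
10. 3521.739ms @ 27/4 + 391.304ms (3/4)
11. 3913.043ms @ 15/2 + 782.609ms (3/2)
12. 4695.652ms @ 9 + 782.609ms (3/2)
13. 5478.261ms @ 21/2 + 782.609ms (3/2)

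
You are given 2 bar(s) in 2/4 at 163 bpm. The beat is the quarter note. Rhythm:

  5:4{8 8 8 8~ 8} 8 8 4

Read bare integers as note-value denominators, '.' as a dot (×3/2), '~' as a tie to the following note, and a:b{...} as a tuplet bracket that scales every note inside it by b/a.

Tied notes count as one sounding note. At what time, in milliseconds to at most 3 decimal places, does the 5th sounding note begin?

note 5 onset = 2b = 736.196ms

1. 0.0ms @ 0 + 147.239ms (2/5)
2. 147.239ms @ 2/5 + 147.239ms (2/5)
3. 294.479ms @ 4/5 + 147.239ms (2/5)
4. 441.718ms @ 6/5 + 294.479ms (4/5)
5. 736.196ms @ 2 + 184.049ms (1/2)
6. 920.245ms @ 5/2 + 184.049ms (1/2)
7. 1104.294ms @ 3 + 368.098ms (1)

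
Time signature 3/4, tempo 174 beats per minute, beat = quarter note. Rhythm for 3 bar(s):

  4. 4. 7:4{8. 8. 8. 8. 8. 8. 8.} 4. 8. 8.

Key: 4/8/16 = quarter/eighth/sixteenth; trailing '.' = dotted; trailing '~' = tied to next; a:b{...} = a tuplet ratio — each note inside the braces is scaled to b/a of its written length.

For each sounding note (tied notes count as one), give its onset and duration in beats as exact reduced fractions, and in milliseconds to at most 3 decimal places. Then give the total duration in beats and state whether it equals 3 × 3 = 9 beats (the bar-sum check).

1) 0.0ms=0b +517.241ms=3/2b
2) 517.241ms=3/2b +517.241ms=3/2b
3) 1034.483ms=3b +147.783ms=3/7b
4) 1182.266ms=24/7b +147.783ms=3/7b
5) 1330.049ms=27/7b +147.783ms=3/7b
6) 1477.833ms=30/7b +147.783ms=3/7b
7) 1625.616ms=33/7b +147.783ms=3/7b
8) 1773.399ms=36/7b +147.783ms=3/7b
9) 1921.182ms=39/7b +147.783ms=3/7b
10) 2068.966ms=6b +517.241ms=3/2b
11) 2586.207ms=15/2b +258.621ms=3/4b
12) 2844.828ms=33/4b +258.621ms=3/4b
Σ=9b of 9 (174bpm 3/4) — PASS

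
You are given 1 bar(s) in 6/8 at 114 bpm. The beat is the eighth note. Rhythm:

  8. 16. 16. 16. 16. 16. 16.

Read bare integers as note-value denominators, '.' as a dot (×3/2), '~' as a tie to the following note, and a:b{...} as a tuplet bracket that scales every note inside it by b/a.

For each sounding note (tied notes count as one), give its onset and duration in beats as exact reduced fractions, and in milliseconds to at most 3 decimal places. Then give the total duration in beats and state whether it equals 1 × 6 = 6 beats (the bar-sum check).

1) 0.0ms=0b +789.474ms=3/2b
2) 789.474ms=3/2b +394.737ms=3/4b
3) 1184.211ms=9/4b +394.737ms=3/4b
4) 1578.947ms=3b +394.737ms=3/4b
5) 1973.684ms=15/4b +394.737ms=3/4b
6) 2368.421ms=9/2b +394.737ms=3/4b
7) 2763.158ms=21/4b +394.737ms=3/4b
Σ=6b of 6 (114bpm 6/8) — PASS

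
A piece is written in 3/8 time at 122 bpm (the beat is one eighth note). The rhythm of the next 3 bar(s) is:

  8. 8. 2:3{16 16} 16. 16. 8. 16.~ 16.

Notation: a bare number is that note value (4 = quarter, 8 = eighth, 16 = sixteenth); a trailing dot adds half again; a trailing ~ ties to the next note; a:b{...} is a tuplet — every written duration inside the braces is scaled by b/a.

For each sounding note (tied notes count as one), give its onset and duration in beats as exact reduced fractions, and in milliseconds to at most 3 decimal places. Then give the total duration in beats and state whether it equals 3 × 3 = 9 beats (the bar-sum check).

1) 0.0ms=0b +737.705ms=3/2b
2) 737.705ms=3/2b +737.705ms=3/2b
3) 1475.41ms=3b +368.852ms=3/4b
4) 1844.262ms=15/4b +368.852ms=3/4b
5) 2213.115ms=9/2b +368.852ms=3/4b
6) 2581.967ms=21/4b +368.852ms=3/4b
7) 2950.82ms=6b +737.705ms=3/2b
8) 3688.525ms=15/2b +737.705ms=3/2b
Σ=9b of 9 (122bpm 3/8) — PASS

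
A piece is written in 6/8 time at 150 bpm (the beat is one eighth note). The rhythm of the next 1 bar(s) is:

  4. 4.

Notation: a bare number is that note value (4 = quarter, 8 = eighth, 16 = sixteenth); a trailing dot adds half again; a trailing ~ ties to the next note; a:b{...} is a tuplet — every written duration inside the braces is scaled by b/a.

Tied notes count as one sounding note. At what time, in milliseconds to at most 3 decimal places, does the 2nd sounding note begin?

1. 0.0ms @ 0 + 1200.0ms (3)
2. 1200.0ms @ 3 + 1200.0ms (3)

note 2 onset = 3b = 1200.0ms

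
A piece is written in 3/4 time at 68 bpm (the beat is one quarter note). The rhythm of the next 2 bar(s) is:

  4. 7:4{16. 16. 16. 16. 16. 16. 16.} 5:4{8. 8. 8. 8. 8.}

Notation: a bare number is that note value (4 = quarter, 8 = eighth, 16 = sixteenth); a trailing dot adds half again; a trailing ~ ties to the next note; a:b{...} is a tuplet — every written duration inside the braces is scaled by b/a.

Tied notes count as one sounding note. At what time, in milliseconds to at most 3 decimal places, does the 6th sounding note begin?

note 6 onset = 33/14b = 2079.832ms

1. 0.0ms @ 0 + 1323.529ms (3/2)
2. 1323.529ms @ 3/2 + 189.076ms (3/14)
3. 1512.605ms @ 12/7 + 189.076ms (3/14)
4. 1701.681ms @ 27/14 + 189.076ms (3/14)
5. 1890.756ms @ 15/7 + 189.076ms (3/14)
6. 2079.832ms @ 33/14 + 189.076ms (3/14)
7. 2268.908ms @ 18/7 + 189.076ms (3/14)
8. 2457.983ms @ 39/14 + 189.076ms (3/14)
9. 2647.059ms @ 3 + 529.412ms (3/5)
10. 3176.471ms @ 18/5 + 529.412ms (3/5)
11. 3705.882ms @ 21/5 + 529.412ms (3/5)
12. 4235.294ms @ 24/5 + 529.412ms (3/5)
13. 4764.706ms @ 27/5 + 529.412ms (3/5)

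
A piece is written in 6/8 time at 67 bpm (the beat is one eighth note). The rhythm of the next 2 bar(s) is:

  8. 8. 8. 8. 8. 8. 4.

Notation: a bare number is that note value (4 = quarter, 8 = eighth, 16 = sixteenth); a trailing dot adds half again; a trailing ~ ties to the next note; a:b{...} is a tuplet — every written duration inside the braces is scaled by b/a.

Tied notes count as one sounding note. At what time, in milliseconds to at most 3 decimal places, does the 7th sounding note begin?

note 7 onset = 9b = 8059.701ms

1. 0.0ms @ 0 + 1343.284ms (3/2)
2. 1343.284ms @ 3/2 + 1343.284ms (3/2)
3. 2686.567ms @ 3 + 1343.284ms (3/2)
4. 4029.851ms @ 9/2 + 1343.284ms (3/2)
5. 5373.134ms @ 6 + 1343.284ms (3/2)
6. 6716.418ms @ 15/2 + 1343.284ms (3/2)
7. 8059.701ms @ 9 + 2686.567ms (3)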